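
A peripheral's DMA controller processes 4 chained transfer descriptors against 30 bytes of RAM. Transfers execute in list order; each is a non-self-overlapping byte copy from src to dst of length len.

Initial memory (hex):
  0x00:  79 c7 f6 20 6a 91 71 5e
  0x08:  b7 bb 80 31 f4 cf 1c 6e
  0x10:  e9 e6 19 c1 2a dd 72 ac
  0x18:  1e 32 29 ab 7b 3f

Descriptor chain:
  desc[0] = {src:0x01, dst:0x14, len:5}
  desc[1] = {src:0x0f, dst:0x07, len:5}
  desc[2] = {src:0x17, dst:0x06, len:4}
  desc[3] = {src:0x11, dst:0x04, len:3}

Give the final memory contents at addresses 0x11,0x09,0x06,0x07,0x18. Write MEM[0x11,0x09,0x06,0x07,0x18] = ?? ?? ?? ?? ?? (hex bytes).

  after D0: wrote 5B at 0x14 = c7f6206a91
  after D1: wrote 5B at 0x07 = 6ee9e619c1
  after D2: wrote 4B at 0x06 = 6a913229
  after D3: wrote 3B at 0x04 = e619c1
query mem[0x11]=0xe6, mem[0x09]=0x29, mem[0x06]=0xc1, mem[0x07]=0x91, mem[0x18]=0x91

MEM[0x11,0x09,0x06,0x07,0x18] = e6 29 c1 91 91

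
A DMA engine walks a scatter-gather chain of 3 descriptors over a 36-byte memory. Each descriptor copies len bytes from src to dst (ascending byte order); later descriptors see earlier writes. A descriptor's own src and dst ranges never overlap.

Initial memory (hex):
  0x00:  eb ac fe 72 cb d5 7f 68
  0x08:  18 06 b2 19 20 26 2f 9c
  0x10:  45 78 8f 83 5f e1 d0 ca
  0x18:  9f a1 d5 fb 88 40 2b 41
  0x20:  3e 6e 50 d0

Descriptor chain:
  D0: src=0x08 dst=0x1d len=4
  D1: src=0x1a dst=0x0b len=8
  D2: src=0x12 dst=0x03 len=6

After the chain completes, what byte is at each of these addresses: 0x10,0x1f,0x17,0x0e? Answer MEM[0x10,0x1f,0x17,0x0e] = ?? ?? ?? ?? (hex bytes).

  after D0: wrote 4B at 0x1d = 1806b219
  after D1: wrote 8B at 0x0b = d5fb881806b2196e
  after D2: wrote 6B at 0x03 = 6e835fe1d0ca
query mem[0x10]=0xb2, mem[0x1f]=0xb2, mem[0x17]=0xca, mem[0x0e]=0x18

MEM[0x10,0x1f,0x17,0x0e] = b2 b2 ca 18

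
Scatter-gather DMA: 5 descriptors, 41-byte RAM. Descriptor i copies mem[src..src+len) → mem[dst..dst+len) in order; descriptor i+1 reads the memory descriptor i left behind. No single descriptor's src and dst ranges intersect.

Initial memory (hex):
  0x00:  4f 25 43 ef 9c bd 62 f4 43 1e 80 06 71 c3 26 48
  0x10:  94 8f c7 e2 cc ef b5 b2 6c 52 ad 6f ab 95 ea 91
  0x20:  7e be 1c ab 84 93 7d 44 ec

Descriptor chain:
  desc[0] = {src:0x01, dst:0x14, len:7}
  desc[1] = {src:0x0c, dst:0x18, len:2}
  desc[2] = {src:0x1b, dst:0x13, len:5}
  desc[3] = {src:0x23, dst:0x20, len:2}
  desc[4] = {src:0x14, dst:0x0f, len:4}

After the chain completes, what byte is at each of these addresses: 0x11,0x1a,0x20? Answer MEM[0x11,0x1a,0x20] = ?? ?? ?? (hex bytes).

MEM[0x11,0x1a,0x20] = ea f4 ab

#0 dst[0x14+7] := {0x25,0x43,0xef,0x9c,0xbd,0x62,0xf4}
#1 dst[0x18+2] := {0x71,0xc3}
#2 dst[0x13+5] := {0x6f,0xab,0x95,0xea,0x91}
#3 dst[0x20+2] := {0xab,0x84}
#4 dst[0x0f+4] := {0xab,0x95,0xea,0x91}
query mem[0x11]=0xea, mem[0x1a]=0xf4, mem[0x20]=0xab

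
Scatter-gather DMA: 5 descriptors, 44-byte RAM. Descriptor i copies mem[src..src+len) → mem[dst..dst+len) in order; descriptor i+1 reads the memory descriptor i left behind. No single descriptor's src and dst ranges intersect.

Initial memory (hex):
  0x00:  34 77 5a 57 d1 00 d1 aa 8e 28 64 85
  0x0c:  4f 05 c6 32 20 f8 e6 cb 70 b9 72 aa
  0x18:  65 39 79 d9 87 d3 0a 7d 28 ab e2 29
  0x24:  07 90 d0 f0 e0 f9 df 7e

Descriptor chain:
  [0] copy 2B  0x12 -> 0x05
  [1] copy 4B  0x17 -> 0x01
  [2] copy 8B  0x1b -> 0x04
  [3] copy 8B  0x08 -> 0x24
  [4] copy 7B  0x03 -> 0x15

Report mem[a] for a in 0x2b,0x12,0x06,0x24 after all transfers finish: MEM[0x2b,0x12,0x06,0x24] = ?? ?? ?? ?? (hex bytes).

D0: mem[0x05..0x06] <- [e6 cb]
D1: mem[0x01..0x04] <- [aa 65 39 79]
D2: mem[0x04..0x0b] <- [d9 87 d3 0a 7d 28 ab e2]
D3: mem[0x24..0x2b] <- [7d 28 ab e2 4f 05 c6 32]
D4: mem[0x15..0x1b] <- [39 d9 87 d3 0a 7d 28]
query mem[0x2b]=0x32, mem[0x12]=0xe6, mem[0x06]=0xd3, mem[0x24]=0x7d

MEM[0x2b,0x12,0x06,0x24] = 32 e6 d3 7d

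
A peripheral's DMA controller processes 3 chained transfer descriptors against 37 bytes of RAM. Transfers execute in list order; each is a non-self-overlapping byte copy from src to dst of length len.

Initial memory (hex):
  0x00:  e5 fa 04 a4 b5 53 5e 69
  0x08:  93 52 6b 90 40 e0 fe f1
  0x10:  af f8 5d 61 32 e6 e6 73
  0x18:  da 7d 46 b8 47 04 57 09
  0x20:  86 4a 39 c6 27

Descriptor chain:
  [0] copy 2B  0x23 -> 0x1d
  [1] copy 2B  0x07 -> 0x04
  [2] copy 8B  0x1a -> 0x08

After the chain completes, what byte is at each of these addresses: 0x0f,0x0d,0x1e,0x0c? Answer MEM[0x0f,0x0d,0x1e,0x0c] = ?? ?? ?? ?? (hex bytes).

D0: mem[0x1d..0x1e] <- [c6 27]
D1: mem[0x04..0x05] <- [69 93]
D2: mem[0x08..0x0f] <- [46 b8 47 c6 27 09 86 4a]
query mem[0x0f]=0x4a, mem[0x0d]=0x09, mem[0x1e]=0x27, mem[0x0c]=0x27

MEM[0x0f,0x0d,0x1e,0x0c] = 4a 09 27 27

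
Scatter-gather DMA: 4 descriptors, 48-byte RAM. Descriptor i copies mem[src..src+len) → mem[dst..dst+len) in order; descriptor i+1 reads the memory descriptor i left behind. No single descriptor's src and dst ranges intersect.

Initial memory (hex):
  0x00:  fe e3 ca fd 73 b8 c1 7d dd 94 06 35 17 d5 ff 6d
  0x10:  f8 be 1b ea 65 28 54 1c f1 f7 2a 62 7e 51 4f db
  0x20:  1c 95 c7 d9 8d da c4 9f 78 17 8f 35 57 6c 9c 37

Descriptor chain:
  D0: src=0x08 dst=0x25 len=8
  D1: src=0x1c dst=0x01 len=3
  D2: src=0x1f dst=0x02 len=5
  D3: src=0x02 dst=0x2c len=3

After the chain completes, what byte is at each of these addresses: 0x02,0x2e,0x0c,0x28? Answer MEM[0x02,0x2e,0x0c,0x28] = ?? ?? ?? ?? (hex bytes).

  after D0: wrote 8B at 0x25 = dd94063517d5ff6d
  after D1: wrote 3B at 0x01 = 7e514f
  after D2: wrote 5B at 0x02 = db1c95c7d9
  after D3: wrote 3B at 0x2c = db1c95
query mem[0x02]=0xdb, mem[0x2e]=0x95, mem[0x0c]=0x17, mem[0x28]=0x35

MEM[0x02,0x2e,0x0c,0x28] = db 95 17 35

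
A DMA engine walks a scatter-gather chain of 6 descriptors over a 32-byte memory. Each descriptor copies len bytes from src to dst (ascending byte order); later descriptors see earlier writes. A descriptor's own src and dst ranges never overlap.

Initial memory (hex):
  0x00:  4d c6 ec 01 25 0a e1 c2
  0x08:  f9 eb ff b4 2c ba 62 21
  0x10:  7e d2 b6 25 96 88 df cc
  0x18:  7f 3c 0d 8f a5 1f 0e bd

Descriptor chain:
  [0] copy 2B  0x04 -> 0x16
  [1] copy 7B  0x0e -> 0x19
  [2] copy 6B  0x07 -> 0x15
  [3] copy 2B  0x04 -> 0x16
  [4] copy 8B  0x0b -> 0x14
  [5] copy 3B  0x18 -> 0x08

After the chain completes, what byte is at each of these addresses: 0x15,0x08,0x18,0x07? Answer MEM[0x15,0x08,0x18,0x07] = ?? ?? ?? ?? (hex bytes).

MEM[0x15,0x08,0x18,0x07] = 2c 21 21 c2

  after D0: wrote 2B at 0x16 = 250a
  after D1: wrote 7B at 0x19 = 62217ed2b62596
  after D2: wrote 6B at 0x15 = c2f9ebffb42c
  after D3: wrote 2B at 0x16 = 250a
  after D4: wrote 8B at 0x14 = b42cba62217ed2b6
  after D5: wrote 3B at 0x08 = 217ed2
query mem[0x15]=0x2c, mem[0x08]=0x21, mem[0x18]=0x21, mem[0x07]=0xc2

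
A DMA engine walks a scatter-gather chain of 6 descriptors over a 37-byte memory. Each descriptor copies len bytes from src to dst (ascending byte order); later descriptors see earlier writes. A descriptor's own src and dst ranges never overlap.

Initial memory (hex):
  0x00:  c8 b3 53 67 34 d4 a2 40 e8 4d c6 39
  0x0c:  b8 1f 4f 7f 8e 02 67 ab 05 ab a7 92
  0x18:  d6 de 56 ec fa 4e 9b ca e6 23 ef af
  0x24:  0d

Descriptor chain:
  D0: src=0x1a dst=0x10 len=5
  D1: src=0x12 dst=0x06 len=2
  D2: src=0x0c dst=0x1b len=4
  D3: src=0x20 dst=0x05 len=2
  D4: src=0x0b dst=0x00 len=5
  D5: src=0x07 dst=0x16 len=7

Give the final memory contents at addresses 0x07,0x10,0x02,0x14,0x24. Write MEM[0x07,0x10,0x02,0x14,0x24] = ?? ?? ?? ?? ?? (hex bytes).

[0] 0x1a->0x10 len=5 : 56 ec fa 4e 9b
[1] 0x12->0x06 len=2 : fa 4e
[2] 0x0c->0x1b len=4 : b8 1f 4f 7f
[3] 0x20->0x05 len=2 : e6 23
[4] 0x0b->0x00 len=5 : 39 b8 1f 4f 7f
[5] 0x07->0x16 len=7 : 4e e8 4d c6 39 b8 1f
query mem[0x07]=0x4e, mem[0x10]=0x56, mem[0x02]=0x1f, mem[0x14]=0x9b, mem[0x24]=0x0d

MEM[0x07,0x10,0x02,0x14,0x24] = 4e 56 1f 9b 0d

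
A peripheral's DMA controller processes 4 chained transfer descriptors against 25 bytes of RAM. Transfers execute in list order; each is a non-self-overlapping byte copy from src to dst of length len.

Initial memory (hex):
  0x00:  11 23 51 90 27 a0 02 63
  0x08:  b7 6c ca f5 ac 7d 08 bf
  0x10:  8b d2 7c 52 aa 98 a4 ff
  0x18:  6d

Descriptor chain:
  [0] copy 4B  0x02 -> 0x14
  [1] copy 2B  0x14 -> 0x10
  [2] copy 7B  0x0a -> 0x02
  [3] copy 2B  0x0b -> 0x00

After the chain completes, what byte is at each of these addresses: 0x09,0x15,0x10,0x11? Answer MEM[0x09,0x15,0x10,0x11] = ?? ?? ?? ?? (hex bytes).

MEM[0x09,0x15,0x10,0x11] = 6c 90 51 90

D0: mem[0x14..0x17] <- [51 90 27 a0]
D1: mem[0x10..0x11] <- [51 90]
D2: mem[0x02..0x08] <- [ca f5 ac 7d 08 bf 51]
D3: mem[0x00..0x01] <- [f5 ac]
query mem[0x09]=0x6c, mem[0x15]=0x90, mem[0x10]=0x51, mem[0x11]=0x90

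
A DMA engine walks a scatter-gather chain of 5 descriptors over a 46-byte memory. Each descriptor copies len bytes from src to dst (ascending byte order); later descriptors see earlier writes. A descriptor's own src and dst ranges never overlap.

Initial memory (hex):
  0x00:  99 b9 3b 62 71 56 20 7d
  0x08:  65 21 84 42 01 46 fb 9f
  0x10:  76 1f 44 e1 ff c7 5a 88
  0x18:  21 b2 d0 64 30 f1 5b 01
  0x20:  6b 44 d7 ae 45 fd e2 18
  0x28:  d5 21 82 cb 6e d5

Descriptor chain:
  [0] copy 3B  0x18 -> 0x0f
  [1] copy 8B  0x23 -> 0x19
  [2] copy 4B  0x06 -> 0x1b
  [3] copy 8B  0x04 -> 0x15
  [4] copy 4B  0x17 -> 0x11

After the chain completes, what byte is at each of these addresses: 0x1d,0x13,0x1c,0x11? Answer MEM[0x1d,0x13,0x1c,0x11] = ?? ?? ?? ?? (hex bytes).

MEM[0x1d,0x13,0x1c,0x11] = 65 65 42 20

[0] 0x18->0x0f len=3 : 21 b2 d0
[1] 0x23->0x19 len=8 : ae 45 fd e2 18 d5 21 82
[2] 0x06->0x1b len=4 : 20 7d 65 21
[3] 0x04->0x15 len=8 : 71 56 20 7d 65 21 84 42
[4] 0x17->0x11 len=4 : 20 7d 65 21
query mem[0x1d]=0x65, mem[0x13]=0x65, mem[0x1c]=0x42, mem[0x11]=0x20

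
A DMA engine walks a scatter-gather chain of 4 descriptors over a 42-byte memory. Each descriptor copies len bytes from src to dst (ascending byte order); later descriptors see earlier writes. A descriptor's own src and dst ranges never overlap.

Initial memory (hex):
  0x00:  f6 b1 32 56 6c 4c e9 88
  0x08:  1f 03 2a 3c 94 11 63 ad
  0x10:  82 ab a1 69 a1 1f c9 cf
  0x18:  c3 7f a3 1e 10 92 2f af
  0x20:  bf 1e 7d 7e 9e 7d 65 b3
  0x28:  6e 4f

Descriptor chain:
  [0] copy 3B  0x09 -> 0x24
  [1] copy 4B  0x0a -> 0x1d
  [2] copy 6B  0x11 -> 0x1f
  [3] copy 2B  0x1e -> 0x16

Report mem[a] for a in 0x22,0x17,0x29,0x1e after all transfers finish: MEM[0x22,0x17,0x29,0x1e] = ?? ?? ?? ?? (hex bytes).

  after D0: wrote 3B at 0x24 = 032a3c
  after D1: wrote 4B at 0x1d = 2a3c9411
  after D2: wrote 6B at 0x1f = aba169a11fc9
  after D3: wrote 2B at 0x16 = 3cab
query mem[0x22]=0xa1, mem[0x17]=0xab, mem[0x29]=0x4f, mem[0x1e]=0x3c

MEM[0x22,0x17,0x29,0x1e] = a1 ab 4f 3c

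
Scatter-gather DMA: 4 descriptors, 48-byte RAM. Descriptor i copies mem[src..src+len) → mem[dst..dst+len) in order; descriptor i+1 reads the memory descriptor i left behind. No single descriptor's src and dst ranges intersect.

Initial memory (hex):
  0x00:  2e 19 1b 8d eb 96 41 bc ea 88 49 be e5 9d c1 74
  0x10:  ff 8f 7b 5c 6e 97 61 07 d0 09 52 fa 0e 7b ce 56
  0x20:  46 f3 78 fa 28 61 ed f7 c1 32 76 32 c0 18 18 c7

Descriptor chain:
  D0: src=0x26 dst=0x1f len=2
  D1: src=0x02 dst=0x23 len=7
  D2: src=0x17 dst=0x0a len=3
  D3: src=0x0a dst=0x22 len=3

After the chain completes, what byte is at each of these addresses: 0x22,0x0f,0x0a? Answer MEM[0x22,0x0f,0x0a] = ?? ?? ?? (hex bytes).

MEM[0x22,0x0f,0x0a] = 07 74 07

D0: mem[0x1f..0x20] <- [ed f7]
D1: mem[0x23..0x29] <- [1b 8d eb 96 41 bc ea]
D2: mem[0x0a..0x0c] <- [07 d0 09]
D3: mem[0x22..0x24] <- [07 d0 09]
query mem[0x22]=0x07, mem[0x0f]=0x74, mem[0x0a]=0x07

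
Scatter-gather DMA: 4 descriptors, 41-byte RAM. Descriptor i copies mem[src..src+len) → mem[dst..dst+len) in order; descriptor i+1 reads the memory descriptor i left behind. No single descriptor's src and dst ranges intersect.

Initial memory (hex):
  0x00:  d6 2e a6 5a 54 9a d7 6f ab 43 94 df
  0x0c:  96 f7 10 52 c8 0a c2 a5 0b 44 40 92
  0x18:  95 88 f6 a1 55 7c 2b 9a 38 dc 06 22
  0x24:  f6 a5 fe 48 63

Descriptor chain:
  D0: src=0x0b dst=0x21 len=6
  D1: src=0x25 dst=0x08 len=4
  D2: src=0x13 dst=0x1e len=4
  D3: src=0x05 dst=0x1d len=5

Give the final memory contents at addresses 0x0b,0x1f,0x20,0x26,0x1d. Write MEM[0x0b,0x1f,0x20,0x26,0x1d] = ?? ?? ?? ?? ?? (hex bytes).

D0: mem[0x21..0x26] <- [df 96 f7 10 52 c8]
D1: mem[0x08..0x0b] <- [52 c8 48 63]
D2: mem[0x1e..0x21] <- [a5 0b 44 40]
D3: mem[0x1d..0x21] <- [9a d7 6f 52 c8]
query mem[0x0b]=0x63, mem[0x1f]=0x6f, mem[0x20]=0x52, mem[0x26]=0xc8, mem[0x1d]=0x9a

MEM[0x0b,0x1f,0x20,0x26,0x1d] = 63 6f 52 c8 9a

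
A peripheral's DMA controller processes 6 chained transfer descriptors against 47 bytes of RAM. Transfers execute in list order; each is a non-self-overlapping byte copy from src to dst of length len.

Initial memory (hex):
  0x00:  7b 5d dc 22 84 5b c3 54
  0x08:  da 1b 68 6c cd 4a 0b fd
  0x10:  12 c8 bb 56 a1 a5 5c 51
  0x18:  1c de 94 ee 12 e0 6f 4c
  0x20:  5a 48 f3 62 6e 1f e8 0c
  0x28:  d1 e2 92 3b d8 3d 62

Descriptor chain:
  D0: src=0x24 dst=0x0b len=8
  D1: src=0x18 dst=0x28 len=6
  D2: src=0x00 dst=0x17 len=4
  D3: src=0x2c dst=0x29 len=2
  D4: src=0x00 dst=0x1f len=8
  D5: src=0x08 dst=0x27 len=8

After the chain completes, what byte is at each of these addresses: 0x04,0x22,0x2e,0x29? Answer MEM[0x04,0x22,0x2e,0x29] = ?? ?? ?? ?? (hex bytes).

D0: mem[0x0b..0x12] <- [6e 1f e8 0c d1 e2 92 3b]
D1: mem[0x28..0x2d] <- [1c de 94 ee 12 e0]
D2: mem[0x17..0x1a] <- [7b 5d dc 22]
D3: mem[0x29..0x2a] <- [12 e0]
D4: mem[0x1f..0x26] <- [7b 5d dc 22 84 5b c3 54]
D5: mem[0x27..0x2e] <- [da 1b 68 6e 1f e8 0c d1]
query mem[0x04]=0x84, mem[0x22]=0x22, mem[0x2e]=0xd1, mem[0x29]=0x68

MEM[0x04,0x22,0x2e,0x29] = 84 22 d1 68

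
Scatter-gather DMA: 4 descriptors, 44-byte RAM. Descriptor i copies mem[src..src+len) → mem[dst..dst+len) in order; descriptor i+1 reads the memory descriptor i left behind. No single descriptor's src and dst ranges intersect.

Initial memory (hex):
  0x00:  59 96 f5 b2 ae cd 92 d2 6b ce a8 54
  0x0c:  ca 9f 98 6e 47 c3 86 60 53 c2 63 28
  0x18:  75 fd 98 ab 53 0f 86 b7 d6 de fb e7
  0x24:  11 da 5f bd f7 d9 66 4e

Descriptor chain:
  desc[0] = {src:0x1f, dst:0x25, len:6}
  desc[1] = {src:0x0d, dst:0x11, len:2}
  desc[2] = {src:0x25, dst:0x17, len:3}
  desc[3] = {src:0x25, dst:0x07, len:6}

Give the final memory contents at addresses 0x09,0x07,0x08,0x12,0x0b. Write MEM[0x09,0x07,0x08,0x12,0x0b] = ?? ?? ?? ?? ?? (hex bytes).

MEM[0x09,0x07,0x08,0x12,0x0b] = de b7 d6 98 e7

  after D0: wrote 6B at 0x25 = b7d6defbe711
  after D1: wrote 2B at 0x11 = 9f98
  after D2: wrote 3B at 0x17 = b7d6de
  after D3: wrote 6B at 0x07 = b7d6defbe711
query mem[0x09]=0xde, mem[0x07]=0xb7, mem[0x08]=0xd6, mem[0x12]=0x98, mem[0x0b]=0xe7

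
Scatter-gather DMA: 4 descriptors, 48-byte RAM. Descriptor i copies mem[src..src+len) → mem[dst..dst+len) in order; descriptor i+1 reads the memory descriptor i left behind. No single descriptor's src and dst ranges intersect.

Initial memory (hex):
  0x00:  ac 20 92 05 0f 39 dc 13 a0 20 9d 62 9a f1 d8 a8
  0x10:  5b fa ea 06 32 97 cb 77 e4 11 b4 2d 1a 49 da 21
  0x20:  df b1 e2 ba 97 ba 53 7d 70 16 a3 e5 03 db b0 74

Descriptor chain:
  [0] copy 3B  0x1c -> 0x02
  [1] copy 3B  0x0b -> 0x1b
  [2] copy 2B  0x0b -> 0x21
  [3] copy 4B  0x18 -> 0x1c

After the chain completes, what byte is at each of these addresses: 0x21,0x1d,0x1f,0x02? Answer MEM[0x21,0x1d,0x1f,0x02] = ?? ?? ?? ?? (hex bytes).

[0] 0x1c->0x02 len=3 : 1a 49 da
[1] 0x0b->0x1b len=3 : 62 9a f1
[2] 0x0b->0x21 len=2 : 62 9a
[3] 0x18->0x1c len=4 : e4 11 b4 62
query mem[0x21]=0x62, mem[0x1d]=0x11, mem[0x1f]=0x62, mem[0x02]=0x1a

MEM[0x21,0x1d,0x1f,0x02] = 62 11 62 1a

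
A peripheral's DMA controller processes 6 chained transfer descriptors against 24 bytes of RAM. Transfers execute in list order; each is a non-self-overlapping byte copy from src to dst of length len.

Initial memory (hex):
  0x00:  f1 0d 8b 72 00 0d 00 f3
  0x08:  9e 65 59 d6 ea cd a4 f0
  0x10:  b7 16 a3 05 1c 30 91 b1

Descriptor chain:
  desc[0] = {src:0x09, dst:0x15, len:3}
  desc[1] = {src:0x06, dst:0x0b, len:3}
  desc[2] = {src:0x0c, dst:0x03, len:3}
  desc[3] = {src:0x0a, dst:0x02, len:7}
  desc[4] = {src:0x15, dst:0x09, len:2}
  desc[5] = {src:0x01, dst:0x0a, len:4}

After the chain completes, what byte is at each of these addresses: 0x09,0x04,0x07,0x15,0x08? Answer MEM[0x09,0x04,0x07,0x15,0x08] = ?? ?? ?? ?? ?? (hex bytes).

#0 dst[0x15+3] := {0x65,0x59,0xd6}
#1 dst[0x0b+3] := {0x00,0xf3,0x9e}
#2 dst[0x03+3] := {0xf3,0x9e,0xa4}
#3 dst[0x02+7] := {0x59,0x00,0xf3,0x9e,0xa4,0xf0,0xb7}
#4 dst[0x09+2] := {0x65,0x59}
#5 dst[0x0a+4] := {0x0d,0x59,0x00,0xf3}
query mem[0x09]=0x65, mem[0x04]=0xf3, mem[0x07]=0xf0, mem[0x15]=0x65, mem[0x08]=0xb7

MEM[0x09,0x04,0x07,0x15,0x08] = 65 f3 f0 65 b7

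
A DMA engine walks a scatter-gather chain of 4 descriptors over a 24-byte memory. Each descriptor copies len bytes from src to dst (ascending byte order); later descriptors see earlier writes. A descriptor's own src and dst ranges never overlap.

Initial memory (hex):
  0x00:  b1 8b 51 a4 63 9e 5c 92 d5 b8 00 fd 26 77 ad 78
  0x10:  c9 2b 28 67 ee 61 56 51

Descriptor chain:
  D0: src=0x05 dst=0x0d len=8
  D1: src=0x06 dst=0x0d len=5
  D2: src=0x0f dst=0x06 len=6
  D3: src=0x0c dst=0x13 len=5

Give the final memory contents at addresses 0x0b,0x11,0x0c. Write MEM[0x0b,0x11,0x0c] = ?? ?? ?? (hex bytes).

MEM[0x0b,0x11,0x0c] = 26 00 26

#0 dst[0x0d+8] := {0x9e,0x5c,0x92,0xd5,0xb8,0x00,0xfd,0x26}
#1 dst[0x0d+5] := {0x5c,0x92,0xd5,0xb8,0x00}
#2 dst[0x06+6] := {0xd5,0xb8,0x00,0x00,0xfd,0x26}
#3 dst[0x13+5] := {0x26,0x5c,0x92,0xd5,0xb8}
query mem[0x0b]=0x26, mem[0x11]=0x00, mem[0x0c]=0x26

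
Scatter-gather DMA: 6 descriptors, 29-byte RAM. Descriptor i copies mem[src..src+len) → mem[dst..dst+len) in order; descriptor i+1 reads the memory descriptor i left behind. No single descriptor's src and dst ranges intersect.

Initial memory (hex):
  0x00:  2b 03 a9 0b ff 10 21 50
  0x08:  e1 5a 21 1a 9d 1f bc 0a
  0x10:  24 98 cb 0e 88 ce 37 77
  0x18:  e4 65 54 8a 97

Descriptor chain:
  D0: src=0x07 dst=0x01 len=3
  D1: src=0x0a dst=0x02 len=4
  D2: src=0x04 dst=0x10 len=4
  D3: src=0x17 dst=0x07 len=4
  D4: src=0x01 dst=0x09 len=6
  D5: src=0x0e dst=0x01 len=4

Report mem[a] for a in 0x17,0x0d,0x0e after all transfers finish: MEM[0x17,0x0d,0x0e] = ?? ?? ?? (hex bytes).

MEM[0x17,0x0d,0x0e] = 77 1f 21

#0 dst[0x01+3] := {0x50,0xe1,0x5a}
#1 dst[0x02+4] := {0x21,0x1a,0x9d,0x1f}
#2 dst[0x10+4] := {0x9d,0x1f,0x21,0x50}
#3 dst[0x07+4] := {0x77,0xe4,0x65,0x54}
#4 dst[0x09+6] := {0x50,0x21,0x1a,0x9d,0x1f,0x21}
#5 dst[0x01+4] := {0x21,0x0a,0x9d,0x1f}
query mem[0x17]=0x77, mem[0x0d]=0x1f, mem[0x0e]=0x21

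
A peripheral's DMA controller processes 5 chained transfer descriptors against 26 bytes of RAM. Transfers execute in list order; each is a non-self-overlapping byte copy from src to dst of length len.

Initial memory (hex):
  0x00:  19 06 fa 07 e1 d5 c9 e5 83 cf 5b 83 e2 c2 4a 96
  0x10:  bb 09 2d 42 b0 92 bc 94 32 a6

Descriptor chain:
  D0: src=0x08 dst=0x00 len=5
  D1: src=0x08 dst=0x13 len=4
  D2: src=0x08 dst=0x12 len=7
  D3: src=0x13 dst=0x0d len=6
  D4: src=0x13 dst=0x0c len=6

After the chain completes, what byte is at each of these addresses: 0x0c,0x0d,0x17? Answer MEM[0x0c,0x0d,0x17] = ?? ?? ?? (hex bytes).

MEM[0x0c,0x0d,0x17] = cf 5b c2

D0: mem[0x00..0x04] <- [83 cf 5b 83 e2]
D1: mem[0x13..0x16] <- [83 cf 5b 83]
D2: mem[0x12..0x18] <- [83 cf 5b 83 e2 c2 4a]
D3: mem[0x0d..0x12] <- [cf 5b 83 e2 c2 4a]
D4: mem[0x0c..0x11] <- [cf 5b 83 e2 c2 4a]
query mem[0x0c]=0xcf, mem[0x0d]=0x5b, mem[0x17]=0xc2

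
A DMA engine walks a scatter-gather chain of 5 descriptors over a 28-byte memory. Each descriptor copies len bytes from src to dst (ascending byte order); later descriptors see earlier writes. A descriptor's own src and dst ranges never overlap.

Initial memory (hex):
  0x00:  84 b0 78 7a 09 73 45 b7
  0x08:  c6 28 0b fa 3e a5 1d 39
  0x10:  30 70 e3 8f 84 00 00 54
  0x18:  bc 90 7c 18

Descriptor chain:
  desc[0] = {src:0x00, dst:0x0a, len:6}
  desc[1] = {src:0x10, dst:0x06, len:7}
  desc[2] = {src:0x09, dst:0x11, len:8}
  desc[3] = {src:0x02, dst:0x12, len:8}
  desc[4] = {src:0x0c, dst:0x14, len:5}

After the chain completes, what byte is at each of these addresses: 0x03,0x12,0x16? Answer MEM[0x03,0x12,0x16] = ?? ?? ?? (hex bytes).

  after D0: wrote 6B at 0x0a = 84b0787a0973
  after D1: wrote 7B at 0x06 = 3070e38f840000
  after D2: wrote 8B at 0x11 = 8f8400007a097330
  after D3: wrote 8B at 0x12 = 787a09733070e38f
  after D4: wrote 5B at 0x14 = 007a097330
query mem[0x03]=0x7a, mem[0x12]=0x78, mem[0x16]=0x09

MEM[0x03,0x12,0x16] = 7a 78 09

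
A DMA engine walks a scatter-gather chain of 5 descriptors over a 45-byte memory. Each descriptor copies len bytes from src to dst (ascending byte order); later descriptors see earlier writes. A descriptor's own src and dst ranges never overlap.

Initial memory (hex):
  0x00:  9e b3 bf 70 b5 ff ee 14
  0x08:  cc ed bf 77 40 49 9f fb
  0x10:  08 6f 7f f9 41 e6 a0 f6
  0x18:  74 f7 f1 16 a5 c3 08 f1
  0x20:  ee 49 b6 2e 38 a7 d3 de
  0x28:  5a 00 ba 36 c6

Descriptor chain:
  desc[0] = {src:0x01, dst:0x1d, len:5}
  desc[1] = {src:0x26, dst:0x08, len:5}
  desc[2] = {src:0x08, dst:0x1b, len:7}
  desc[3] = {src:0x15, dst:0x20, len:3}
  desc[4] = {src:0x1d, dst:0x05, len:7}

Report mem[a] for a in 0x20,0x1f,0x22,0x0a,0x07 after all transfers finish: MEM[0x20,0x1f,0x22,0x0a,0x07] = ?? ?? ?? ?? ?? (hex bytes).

[0] 0x01->0x1d len=5 : b3 bf 70 b5 ff
[1] 0x26->0x08 len=5 : d3 de 5a 00 ba
[2] 0x08->0x1b len=7 : d3 de 5a 00 ba 49 9f
[3] 0x15->0x20 len=3 : e6 a0 f6
[4] 0x1d->0x05 len=7 : 5a 00 ba e6 a0 f6 2e
query mem[0x20]=0xe6, mem[0x1f]=0xba, mem[0x22]=0xf6, mem[0x0a]=0xf6, mem[0x07]=0xba

MEM[0x20,0x1f,0x22,0x0a,0x07] = e6 ba f6 f6 ba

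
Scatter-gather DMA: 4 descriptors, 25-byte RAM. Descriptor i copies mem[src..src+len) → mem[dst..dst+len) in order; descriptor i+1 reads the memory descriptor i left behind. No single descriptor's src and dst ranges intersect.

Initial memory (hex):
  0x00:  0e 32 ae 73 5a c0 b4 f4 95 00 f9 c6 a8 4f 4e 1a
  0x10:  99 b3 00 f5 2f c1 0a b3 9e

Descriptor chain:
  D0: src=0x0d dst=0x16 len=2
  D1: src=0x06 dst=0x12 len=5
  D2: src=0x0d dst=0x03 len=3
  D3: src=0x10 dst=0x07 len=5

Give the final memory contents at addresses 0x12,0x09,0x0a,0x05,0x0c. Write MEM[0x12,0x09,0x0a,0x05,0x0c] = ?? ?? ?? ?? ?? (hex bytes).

  after D0: wrote 2B at 0x16 = 4f4e
  after D1: wrote 5B at 0x12 = b4f49500f9
  after D2: wrote 3B at 0x03 = 4f4e1a
  after D3: wrote 5B at 0x07 = 99b3b4f495
query mem[0x12]=0xb4, mem[0x09]=0xb4, mem[0x0a]=0xf4, mem[0x05]=0x1a, mem[0x0c]=0xa8

MEM[0x12,0x09,0x0a,0x05,0x0c] = b4 b4 f4 1a a8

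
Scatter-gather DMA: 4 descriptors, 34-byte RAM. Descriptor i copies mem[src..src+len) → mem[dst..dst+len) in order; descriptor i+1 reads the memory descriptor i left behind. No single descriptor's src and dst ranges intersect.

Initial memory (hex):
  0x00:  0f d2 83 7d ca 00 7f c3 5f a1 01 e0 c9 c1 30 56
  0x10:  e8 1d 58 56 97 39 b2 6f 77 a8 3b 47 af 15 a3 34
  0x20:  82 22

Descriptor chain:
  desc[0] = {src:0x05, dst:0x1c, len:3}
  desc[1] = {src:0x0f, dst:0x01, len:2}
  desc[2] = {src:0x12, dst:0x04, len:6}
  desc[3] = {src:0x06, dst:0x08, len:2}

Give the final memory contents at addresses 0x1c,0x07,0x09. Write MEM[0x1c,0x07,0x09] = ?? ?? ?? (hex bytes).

D0: mem[0x1c..0x1e] <- [00 7f c3]
D1: mem[0x01..0x02] <- [56 e8]
D2: mem[0x04..0x09] <- [58 56 97 39 b2 6f]
D3: mem[0x08..0x09] <- [97 39]
query mem[0x1c]=0x00, mem[0x07]=0x39, mem[0x09]=0x39

MEM[0x1c,0x07,0x09] = 00 39 39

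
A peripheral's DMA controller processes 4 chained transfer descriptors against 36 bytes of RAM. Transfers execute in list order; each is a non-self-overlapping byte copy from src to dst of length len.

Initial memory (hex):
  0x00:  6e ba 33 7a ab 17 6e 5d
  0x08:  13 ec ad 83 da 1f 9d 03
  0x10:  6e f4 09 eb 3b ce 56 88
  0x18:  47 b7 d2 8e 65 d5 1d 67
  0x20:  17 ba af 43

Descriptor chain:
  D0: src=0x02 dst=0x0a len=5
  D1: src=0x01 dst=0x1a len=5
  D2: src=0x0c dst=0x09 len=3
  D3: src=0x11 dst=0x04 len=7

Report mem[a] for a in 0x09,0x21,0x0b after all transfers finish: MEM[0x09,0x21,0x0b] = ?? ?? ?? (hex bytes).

MEM[0x09,0x21,0x0b] = 56 ba 6e

  after D0: wrote 5B at 0x0a = 337aab176e
  after D1: wrote 5B at 0x1a = ba337aab17
  after D2: wrote 3B at 0x09 = ab176e
  after D3: wrote 7B at 0x04 = f409eb3bce5688
query mem[0x09]=0x56, mem[0x21]=0xba, mem[0x0b]=0x6e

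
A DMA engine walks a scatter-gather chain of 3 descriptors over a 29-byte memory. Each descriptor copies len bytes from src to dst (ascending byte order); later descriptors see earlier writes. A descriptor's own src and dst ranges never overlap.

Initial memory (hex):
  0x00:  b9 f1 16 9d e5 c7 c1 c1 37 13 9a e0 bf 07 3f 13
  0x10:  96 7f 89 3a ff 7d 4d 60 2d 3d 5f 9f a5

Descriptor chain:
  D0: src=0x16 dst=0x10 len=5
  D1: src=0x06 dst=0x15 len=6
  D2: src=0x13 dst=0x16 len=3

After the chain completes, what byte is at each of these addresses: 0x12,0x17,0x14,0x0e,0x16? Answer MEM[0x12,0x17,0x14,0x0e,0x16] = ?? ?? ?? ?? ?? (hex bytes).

#0 dst[0x10+5] := {0x4d,0x60,0x2d,0x3d,0x5f}
#1 dst[0x15+6] := {0xc1,0xc1,0x37,0x13,0x9a,0xe0}
#2 dst[0x16+3] := {0x3d,0x5f,0xc1}
query mem[0x12]=0x2d, mem[0x17]=0x5f, mem[0x14]=0x5f, mem[0x0e]=0x3f, mem[0x16]=0x3d

MEM[0x12,0x17,0x14,0x0e,0x16] = 2d 5f 5f 3f 3d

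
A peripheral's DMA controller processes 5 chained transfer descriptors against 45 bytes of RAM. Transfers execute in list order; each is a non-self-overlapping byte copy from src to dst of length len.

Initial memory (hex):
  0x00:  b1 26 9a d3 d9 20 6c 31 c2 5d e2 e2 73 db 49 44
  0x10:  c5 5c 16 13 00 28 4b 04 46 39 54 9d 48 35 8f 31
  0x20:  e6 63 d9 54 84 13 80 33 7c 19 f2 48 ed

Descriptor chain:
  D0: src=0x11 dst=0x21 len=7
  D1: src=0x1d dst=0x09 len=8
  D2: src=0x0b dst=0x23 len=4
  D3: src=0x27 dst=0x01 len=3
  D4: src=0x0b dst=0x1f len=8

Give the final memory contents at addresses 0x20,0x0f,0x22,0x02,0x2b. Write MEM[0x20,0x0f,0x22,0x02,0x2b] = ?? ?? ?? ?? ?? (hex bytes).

MEM[0x20,0x0f,0x22,0x02,0x2b] = e6 13 16 7c 48

  after D0: wrote 7B at 0x21 = 5c161300284b04
  after D1: wrote 8B at 0x09 = 358f31e65c161300
  after D2: wrote 4B at 0x23 = 31e65c16
  after D3: wrote 3B at 0x01 = 047c19
  after D4: wrote 8B at 0x1f = 31e65c1613005c16
query mem[0x20]=0xe6, mem[0x0f]=0x13, mem[0x22]=0x16, mem[0x02]=0x7c, mem[0x2b]=0x48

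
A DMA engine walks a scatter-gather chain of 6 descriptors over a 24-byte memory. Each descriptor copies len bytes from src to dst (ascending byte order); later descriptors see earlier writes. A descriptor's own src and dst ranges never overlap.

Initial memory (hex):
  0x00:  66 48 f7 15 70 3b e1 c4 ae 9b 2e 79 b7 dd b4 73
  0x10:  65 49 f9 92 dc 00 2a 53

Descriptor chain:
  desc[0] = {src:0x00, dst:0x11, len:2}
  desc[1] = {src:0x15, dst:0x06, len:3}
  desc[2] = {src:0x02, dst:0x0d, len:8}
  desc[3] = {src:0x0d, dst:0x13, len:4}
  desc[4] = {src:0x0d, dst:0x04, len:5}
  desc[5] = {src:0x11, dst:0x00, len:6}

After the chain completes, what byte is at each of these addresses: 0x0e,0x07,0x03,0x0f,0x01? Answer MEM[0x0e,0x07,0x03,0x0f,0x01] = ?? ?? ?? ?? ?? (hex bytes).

  after D0: wrote 2B at 0x11 = 6648
  after D1: wrote 3B at 0x06 = 002a53
  after D2: wrote 8B at 0x0d = f715703b002a539b
  after D3: wrote 4B at 0x13 = f715703b
  after D4: wrote 5B at 0x04 = f715703b00
  after D5: wrote 6B at 0x00 = 002af715703b
query mem[0x0e]=0x15, mem[0x07]=0x3b, mem[0x03]=0x15, mem[0x0f]=0x70, mem[0x01]=0x2a

MEM[0x0e,0x07,0x03,0x0f,0x01] = 15 3b 15 70 2a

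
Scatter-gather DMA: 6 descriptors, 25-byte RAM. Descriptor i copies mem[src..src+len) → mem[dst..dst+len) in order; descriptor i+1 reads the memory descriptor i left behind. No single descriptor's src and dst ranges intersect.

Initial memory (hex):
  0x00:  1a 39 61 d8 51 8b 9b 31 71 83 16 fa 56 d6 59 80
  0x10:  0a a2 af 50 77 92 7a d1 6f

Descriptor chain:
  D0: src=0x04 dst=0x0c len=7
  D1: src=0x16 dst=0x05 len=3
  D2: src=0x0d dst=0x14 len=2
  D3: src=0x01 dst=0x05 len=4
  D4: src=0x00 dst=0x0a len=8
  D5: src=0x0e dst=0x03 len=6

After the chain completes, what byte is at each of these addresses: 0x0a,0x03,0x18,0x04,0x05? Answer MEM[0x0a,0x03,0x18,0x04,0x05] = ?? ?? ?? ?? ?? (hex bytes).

MEM[0x0a,0x03,0x18,0x04,0x05] = 1a 51 6f 39 61

D0: mem[0x0c..0x12] <- [51 8b 9b 31 71 83 16]
D1: mem[0x05..0x07] <- [7a d1 6f]
D2: mem[0x14..0x15] <- [8b 9b]
D3: mem[0x05..0x08] <- [39 61 d8 51]
D4: mem[0x0a..0x11] <- [1a 39 61 d8 51 39 61 d8]
D5: mem[0x03..0x08] <- [51 39 61 d8 16 50]
query mem[0x0a]=0x1a, mem[0x03]=0x51, mem[0x18]=0x6f, mem[0x04]=0x39, mem[0x05]=0x61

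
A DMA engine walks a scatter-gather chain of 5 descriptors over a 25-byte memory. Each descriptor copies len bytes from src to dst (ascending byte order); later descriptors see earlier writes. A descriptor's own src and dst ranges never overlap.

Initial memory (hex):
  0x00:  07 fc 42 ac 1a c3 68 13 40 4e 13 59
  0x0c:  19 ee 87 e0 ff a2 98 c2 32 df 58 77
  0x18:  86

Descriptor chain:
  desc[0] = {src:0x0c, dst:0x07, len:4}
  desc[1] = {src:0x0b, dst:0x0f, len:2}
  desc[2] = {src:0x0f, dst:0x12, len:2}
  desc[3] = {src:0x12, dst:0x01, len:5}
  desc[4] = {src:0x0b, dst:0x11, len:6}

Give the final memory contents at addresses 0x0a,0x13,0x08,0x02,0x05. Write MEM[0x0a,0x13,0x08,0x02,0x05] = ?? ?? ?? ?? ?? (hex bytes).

MEM[0x0a,0x13,0x08,0x02,0x05] = e0 ee ee 19 58

  after D0: wrote 4B at 0x07 = 19ee87e0
  after D1: wrote 2B at 0x0f = 5919
  after D2: wrote 2B at 0x12 = 5919
  after D3: wrote 5B at 0x01 = 591932df58
  after D4: wrote 6B at 0x11 = 5919ee875919
query mem[0x0a]=0xe0, mem[0x13]=0xee, mem[0x08]=0xee, mem[0x02]=0x19, mem[0x05]=0x58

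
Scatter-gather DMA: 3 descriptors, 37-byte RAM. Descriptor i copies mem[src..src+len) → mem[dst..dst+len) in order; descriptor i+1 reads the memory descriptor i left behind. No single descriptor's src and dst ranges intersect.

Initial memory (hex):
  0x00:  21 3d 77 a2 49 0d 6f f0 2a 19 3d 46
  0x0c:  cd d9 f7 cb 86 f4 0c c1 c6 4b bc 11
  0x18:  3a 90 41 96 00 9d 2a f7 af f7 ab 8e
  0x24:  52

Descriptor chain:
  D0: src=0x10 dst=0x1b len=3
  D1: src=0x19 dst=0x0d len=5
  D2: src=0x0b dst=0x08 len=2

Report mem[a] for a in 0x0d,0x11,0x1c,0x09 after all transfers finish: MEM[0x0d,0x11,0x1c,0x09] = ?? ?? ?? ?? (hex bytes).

  after D0: wrote 3B at 0x1b = 86f40c
  after D1: wrote 5B at 0x0d = 904186f40c
  after D2: wrote 2B at 0x08 = 46cd
query mem[0x0d]=0x90, mem[0x11]=0x0c, mem[0x1c]=0xf4, mem[0x09]=0xcd

MEM[0x0d,0x11,0x1c,0x09] = 90 0c f4 cd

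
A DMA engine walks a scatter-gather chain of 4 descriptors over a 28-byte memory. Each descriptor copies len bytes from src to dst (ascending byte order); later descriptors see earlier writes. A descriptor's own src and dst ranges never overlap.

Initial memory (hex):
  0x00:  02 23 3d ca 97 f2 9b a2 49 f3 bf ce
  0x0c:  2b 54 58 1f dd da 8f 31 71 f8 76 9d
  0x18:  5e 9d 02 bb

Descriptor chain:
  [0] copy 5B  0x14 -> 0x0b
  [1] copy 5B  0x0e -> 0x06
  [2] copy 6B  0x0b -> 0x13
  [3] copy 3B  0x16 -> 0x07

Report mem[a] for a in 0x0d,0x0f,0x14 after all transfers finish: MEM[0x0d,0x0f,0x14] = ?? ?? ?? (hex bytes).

#0 dst[0x0b+5] := {0x71,0xf8,0x76,0x9d,0x5e}
#1 dst[0x06+5] := {0x9d,0x5e,0xdd,0xda,0x8f}
#2 dst[0x13+6] := {0x71,0xf8,0x76,0x9d,0x5e,0xdd}
#3 dst[0x07+3] := {0x9d,0x5e,0xdd}
query mem[0x0d]=0x76, mem[0x0f]=0x5e, mem[0x14]=0xf8

MEM[0x0d,0x0f,0x14] = 76 5e f8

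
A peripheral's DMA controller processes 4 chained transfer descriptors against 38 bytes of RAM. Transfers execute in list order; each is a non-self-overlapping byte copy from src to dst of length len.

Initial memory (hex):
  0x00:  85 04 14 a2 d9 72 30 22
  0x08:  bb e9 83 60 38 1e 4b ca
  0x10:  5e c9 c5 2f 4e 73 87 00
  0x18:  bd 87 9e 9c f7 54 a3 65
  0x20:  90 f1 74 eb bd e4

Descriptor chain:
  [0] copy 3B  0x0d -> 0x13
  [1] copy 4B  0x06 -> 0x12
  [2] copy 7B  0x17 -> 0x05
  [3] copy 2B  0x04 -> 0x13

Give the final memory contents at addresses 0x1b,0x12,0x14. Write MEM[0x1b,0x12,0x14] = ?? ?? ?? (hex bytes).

MEM[0x1b,0x12,0x14] = 9c 30 00

#0 dst[0x13+3] := {0x1e,0x4b,0xca}
#1 dst[0x12+4] := {0x30,0x22,0xbb,0xe9}
#2 dst[0x05+7] := {0x00,0xbd,0x87,0x9e,0x9c,0xf7,0x54}
#3 dst[0x13+2] := {0xd9,0x00}
query mem[0x1b]=0x9c, mem[0x12]=0x30, mem[0x14]=0x00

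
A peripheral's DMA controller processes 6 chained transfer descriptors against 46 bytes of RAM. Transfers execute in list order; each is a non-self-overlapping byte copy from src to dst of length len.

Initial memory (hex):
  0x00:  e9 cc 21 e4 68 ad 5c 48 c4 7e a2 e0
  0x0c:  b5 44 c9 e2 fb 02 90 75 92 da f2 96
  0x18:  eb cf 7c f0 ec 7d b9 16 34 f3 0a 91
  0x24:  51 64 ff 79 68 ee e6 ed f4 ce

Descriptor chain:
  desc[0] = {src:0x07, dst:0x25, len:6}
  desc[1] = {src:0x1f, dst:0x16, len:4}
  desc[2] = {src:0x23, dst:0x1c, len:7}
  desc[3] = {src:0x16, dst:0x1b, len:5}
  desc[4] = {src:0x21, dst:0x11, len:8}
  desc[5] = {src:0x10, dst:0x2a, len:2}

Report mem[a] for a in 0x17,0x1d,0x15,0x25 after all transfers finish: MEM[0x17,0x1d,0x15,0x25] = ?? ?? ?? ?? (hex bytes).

MEM[0x17,0x1d,0x15,0x25] = 7e f3 48 48

#0 dst[0x25+6] := {0x48,0xc4,0x7e,0xa2,0xe0,0xb5}
#1 dst[0x16+4] := {0x16,0x34,0xf3,0x0a}
#2 dst[0x1c+7] := {0x91,0x51,0x48,0xc4,0x7e,0xa2,0xe0}
#3 dst[0x1b+5] := {0x16,0x34,0xf3,0x0a,0x7c}
#4 dst[0x11+8] := {0xa2,0xe0,0x91,0x51,0x48,0xc4,0x7e,0xa2}
#5 dst[0x2a+2] := {0xfb,0xa2}
query mem[0x17]=0x7e, mem[0x1d]=0xf3, mem[0x15]=0x48, mem[0x25]=0x48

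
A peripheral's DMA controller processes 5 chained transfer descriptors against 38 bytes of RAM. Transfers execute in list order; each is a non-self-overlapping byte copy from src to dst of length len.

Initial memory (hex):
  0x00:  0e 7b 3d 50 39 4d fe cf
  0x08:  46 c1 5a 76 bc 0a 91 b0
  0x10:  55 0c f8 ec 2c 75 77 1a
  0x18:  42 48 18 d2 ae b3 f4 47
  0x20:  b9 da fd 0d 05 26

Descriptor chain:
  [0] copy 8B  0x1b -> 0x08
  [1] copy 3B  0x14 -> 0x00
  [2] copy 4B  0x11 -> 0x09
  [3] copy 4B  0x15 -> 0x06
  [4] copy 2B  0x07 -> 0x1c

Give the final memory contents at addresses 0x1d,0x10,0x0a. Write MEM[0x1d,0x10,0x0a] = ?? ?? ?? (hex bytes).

MEM[0x1d,0x10,0x0a] = 1a 55 f8

  after D0: wrote 8B at 0x08 = d2aeb3f447b9dafd
  after D1: wrote 3B at 0x00 = 2c7577
  after D2: wrote 4B at 0x09 = 0cf8ec2c
  after D3: wrote 4B at 0x06 = 75771a42
  after D4: wrote 2B at 0x1c = 771a
query mem[0x1d]=0x1a, mem[0x10]=0x55, mem[0x0a]=0xf8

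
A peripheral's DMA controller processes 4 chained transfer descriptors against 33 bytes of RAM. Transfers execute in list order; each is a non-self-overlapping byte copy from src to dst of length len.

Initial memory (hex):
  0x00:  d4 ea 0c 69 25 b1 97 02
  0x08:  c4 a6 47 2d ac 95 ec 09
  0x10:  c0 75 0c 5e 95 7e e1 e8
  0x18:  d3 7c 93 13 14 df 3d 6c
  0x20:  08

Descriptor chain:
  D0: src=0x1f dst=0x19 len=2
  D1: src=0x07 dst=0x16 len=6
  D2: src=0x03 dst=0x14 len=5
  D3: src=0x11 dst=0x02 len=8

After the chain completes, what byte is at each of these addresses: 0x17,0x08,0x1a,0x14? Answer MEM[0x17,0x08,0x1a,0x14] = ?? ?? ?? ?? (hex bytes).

  after D0: wrote 2B at 0x19 = 6c08
  after D1: wrote 6B at 0x16 = 02c4a6472dac
  after D2: wrote 5B at 0x14 = 6925b19702
  after D3: wrote 8B at 0x02 = 750c5e6925b19702
query mem[0x17]=0x97, mem[0x08]=0x97, mem[0x1a]=0x2d, mem[0x14]=0x69

MEM[0x17,0x08,0x1a,0x14] = 97 97 2d 69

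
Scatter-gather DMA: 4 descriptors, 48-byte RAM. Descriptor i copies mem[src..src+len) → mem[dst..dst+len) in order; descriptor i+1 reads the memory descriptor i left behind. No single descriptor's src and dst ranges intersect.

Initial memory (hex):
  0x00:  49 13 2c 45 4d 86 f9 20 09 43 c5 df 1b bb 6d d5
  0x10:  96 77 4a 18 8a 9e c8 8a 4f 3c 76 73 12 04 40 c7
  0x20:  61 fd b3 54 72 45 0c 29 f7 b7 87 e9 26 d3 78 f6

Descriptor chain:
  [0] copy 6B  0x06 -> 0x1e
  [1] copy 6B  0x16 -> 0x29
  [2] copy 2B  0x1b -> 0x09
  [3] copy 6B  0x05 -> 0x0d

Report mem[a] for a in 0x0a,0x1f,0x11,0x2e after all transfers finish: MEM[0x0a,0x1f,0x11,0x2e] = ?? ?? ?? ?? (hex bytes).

#0 dst[0x1e+6] := {0xf9,0x20,0x09,0x43,0xc5,0xdf}
#1 dst[0x29+6] := {0xc8,0x8a,0x4f,0x3c,0x76,0x73}
#2 dst[0x09+2] := {0x73,0x12}
#3 dst[0x0d+6] := {0x86,0xf9,0x20,0x09,0x73,0x12}
query mem[0x0a]=0x12, mem[0x1f]=0x20, mem[0x11]=0x73, mem[0x2e]=0x73

MEM[0x0a,0x1f,0x11,0x2e] = 12 20 73 73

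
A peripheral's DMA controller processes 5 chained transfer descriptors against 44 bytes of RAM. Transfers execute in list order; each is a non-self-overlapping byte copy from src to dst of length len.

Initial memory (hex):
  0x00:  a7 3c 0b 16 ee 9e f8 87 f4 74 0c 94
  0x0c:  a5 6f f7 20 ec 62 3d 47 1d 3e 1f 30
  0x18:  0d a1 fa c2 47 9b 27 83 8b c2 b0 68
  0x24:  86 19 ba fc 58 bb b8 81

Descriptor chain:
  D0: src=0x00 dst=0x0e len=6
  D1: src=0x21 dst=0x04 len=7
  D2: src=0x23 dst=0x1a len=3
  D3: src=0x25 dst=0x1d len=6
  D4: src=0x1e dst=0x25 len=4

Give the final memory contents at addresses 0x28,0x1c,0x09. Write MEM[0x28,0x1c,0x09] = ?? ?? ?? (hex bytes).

MEM[0x28,0x1c,0x09] = bb 19 ba

  after D0: wrote 6B at 0x0e = a73c0b16ee9e
  after D1: wrote 7B at 0x04 = c2b0688619bafc
  after D2: wrote 3B at 0x1a = 688619
  after D3: wrote 6B at 0x1d = 19bafc58bbb8
  after D4: wrote 4B at 0x25 = bafc58bb
query mem[0x28]=0xbb, mem[0x1c]=0x19, mem[0x09]=0xba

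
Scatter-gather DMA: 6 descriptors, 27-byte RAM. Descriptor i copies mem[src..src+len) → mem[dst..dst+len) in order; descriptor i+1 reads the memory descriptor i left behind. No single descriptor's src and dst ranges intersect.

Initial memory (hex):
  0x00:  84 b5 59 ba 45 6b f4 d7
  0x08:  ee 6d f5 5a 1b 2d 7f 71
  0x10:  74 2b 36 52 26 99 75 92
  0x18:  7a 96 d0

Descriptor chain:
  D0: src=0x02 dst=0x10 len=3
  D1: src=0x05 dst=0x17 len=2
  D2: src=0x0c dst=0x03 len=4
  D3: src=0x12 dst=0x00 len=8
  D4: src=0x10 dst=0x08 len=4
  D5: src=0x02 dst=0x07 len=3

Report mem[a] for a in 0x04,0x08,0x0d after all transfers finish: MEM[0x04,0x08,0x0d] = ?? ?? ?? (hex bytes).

MEM[0x04,0x08,0x0d] = 75 99 2d

D0: mem[0x10..0x12] <- [59 ba 45]
D1: mem[0x17..0x18] <- [6b f4]
D2: mem[0x03..0x06] <- [1b 2d 7f 71]
D3: mem[0x00..0x07] <- [45 52 26 99 75 6b f4 96]
D4: mem[0x08..0x0b] <- [59 ba 45 52]
D5: mem[0x07..0x09] <- [26 99 75]
query mem[0x04]=0x75, mem[0x08]=0x99, mem[0x0d]=0x2d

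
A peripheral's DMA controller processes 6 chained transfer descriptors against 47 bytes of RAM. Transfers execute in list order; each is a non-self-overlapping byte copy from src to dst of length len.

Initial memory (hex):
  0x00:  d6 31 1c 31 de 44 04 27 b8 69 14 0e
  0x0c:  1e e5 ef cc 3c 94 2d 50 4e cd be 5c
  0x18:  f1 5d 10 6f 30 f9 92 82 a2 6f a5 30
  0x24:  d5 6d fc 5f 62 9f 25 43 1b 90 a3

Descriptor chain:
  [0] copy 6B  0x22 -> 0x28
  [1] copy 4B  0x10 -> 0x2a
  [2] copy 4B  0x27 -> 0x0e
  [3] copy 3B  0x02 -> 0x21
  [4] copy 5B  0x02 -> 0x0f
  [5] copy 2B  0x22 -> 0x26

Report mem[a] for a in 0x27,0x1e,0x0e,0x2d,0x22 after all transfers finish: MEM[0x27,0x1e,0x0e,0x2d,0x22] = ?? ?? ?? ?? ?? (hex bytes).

D0: mem[0x28..0x2d] <- [a5 30 d5 6d fc 5f]
D1: mem[0x2a..0x2d] <- [3c 94 2d 50]
D2: mem[0x0e..0x11] <- [5f a5 30 3c]
D3: mem[0x21..0x23] <- [1c 31 de]
D4: mem[0x0f..0x13] <- [1c 31 de 44 04]
D5: mem[0x26..0x27] <- [31 de]
query mem[0x27]=0xde, mem[0x1e]=0x92, mem[0x0e]=0x5f, mem[0x2d]=0x50, mem[0x22]=0x31

MEM[0x27,0x1e,0x0e,0x2d,0x22] = de 92 5f 50 31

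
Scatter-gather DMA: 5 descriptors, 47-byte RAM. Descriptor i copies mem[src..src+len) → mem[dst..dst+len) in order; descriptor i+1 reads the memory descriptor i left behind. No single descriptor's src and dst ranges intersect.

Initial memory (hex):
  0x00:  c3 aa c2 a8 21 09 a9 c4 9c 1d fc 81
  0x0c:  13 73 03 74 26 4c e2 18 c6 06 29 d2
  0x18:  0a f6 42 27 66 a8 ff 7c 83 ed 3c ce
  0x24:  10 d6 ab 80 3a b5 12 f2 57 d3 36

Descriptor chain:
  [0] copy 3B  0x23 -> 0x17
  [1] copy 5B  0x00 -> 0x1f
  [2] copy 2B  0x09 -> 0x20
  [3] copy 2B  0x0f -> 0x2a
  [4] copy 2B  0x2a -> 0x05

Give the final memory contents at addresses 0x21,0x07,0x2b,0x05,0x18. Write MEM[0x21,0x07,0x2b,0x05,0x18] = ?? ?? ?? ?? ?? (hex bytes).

MEM[0x21,0x07,0x2b,0x05,0x18] = fc c4 26 74 10

[0] 0x23->0x17 len=3 : ce 10 d6
[1] 0x00->0x1f len=5 : c3 aa c2 a8 21
[2] 0x09->0x20 len=2 : 1d fc
[3] 0x0f->0x2a len=2 : 74 26
[4] 0x2a->0x05 len=2 : 74 26
query mem[0x21]=0xfc, mem[0x07]=0xc4, mem[0x2b]=0x26, mem[0x05]=0x74, mem[0x18]=0x10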